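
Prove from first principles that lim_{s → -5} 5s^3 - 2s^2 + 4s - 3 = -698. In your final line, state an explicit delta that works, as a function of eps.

Suppose eps > 0. We want delta > 0 such that 0 < |s + 5| < delta implies |(5s^3 - 2s^2 + 4s - 3) + 698| < eps.
(5s^3 - 2s^2 + 4s - 3) + 698 = 5s^3 - 2s^2 + 4s + 695 = (s + 5)(5s^2 - 27s + 139).
So |(5s^3 - 2s^2 + 4s - 3) + 698| = |s + 5|·|5s^2 - 27s + 139|.
Require delta ≤ 1. Then |s + 5| < 1 gives |s| < 6, and by the triangle inequality |5s^2 - 27s + 139| ≤ 5·6^2 + 27·6 + 139 = 481.
Hence |(5s^3 - 2s^2 + 4s - 3) + 698| ≤ 481|s + 5| < eps provided |s + 5| < eps/481.
Choosing delta = min(1, eps/481) ensures both conditions, hence |(5s^3 - 2s^2 + 4s - 3) + 698| < eps.

delta = min(1, eps/481)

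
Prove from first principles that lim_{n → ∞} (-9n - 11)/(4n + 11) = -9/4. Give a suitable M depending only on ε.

M = (55/16)/ε

Suppose ε > 0. For n ≥ 1, |(-9n - 11)/(4n + 11) + 9/4| = |55|/(4(4n + 11)) = 55/(4(4n + 11)).
Since 4n + 11 ≥ 4n for n ≥ 1, this is ≤ 55/(4·4n) = (55/16)/n.
So |(-9n - 11)/(4n + 11) + 9/4| < ε whenever n > (55/16)/ε.
Take M = (55/16)/ε. If n > M then |(-9n - 11)/(4n + 11) + 9/4| ≤ (55/16)/n < ε.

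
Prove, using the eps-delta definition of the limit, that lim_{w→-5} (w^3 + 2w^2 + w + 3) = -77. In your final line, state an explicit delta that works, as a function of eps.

delta = min(2, eps/86)

Let eps > 0 be given. We want delta > 0 such that 0 < |w + 5| < delta implies |(w^3 + 2w^2 + w + 3) + 77| < eps.
(w^3 + 2w^2 + w + 3) + 77 = w^3 + 2w^2 + w + 80 = (w + 5)(w^2 - 3w + 16).
So |(w^3 + 2w^2 + w + 3) + 77| = |w + 5|·|w^2 - 3w + 16|.
Assume first that |w + 5| < 2, so |w| < 7. Then |w^2 - 3w + 16| ≤ 7^2 + 3·7 + 16 = 86.
Hence |(w^3 + 2w^2 + w + 3) + 77| ≤ 86|w + 5| < eps provided |w + 5| < eps/86.
Choosing delta = min(2, eps/86) ensures both conditions, hence |(w^3 + 2w^2 + w + 3) + 77| < eps.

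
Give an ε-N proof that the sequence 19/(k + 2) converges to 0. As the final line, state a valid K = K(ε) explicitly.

K = 19/ε

Let ε > 0 be given. For k ≥ 1, |19/(k + 2) − 0| = 19/(k + 2) ≤ 19/k.
We need 19/k < ε, i.e. k > 19/ε.
Take K = 19/ε. If k > K then |19/(k + 2)| ≤ 19/k < ε.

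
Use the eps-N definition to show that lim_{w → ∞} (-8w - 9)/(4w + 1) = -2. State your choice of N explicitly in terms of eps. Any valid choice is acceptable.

N = (7/4)/eps

Fix eps > 0. We seek N > 0 such that w > N implies |(-8w - 9)/(4w + 1) + 2| < eps.
(-8w - 9)/(4w + 1) + 2 = (4(-8w - 9) − (-8)(4w + 1)) / (4(4w + 1)) = -28/(4(4w + 1)).
For w > 0 we have 4w + 1 > 4w, so |(-8w - 9)/(4w + 1) + 2| = 28/(4(4w + 1)) < 28/(4·4w) = (7/4)/w.
Thus |(-8w - 9)/(4w + 1) + 2| < eps whenever w > (7/4)/eps.
Take N = (7/4)/eps. If w > N then |(-8w - 9)/(4w + 1) + 2| < (7/4)/w < eps.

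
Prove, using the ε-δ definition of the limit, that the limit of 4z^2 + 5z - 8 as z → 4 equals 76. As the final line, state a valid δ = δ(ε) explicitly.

Let ε > 0 be given. We want δ > 0 such that 0 < |z − 4| < δ implies |(4z^2 + 5z - 8) − 76| < ε.
(4z^2 + 5z - 8) − 76 = 4z^2 + 5z - 84 = (z − 4)(4z + 21).
So |(4z^2 + 5z - 8) − 76| = |z − 4|·|4z + 21|.
Require δ ≤ 1. Then |z − 4| < 1 gives |z| < 5, and by the triangle inequality |4z + 21| ≤ 4·5 + 21 = 41.
Hence |(4z^2 + 5z - 8) − 76| ≤ 41|z − 4| < ε provided |z − 4| < ε/41.
Choosing δ = min(1, ε/41) ensures both conditions, hence |(4z^2 + 5z - 8) − 76| < ε.

δ = min(1, ε/41)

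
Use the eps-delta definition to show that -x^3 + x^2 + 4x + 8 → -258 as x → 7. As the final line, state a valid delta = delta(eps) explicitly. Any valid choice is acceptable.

Fix eps > 0. We want delta > 0 such that 0 < |x − 7| < delta implies |(-x^3 + x^2 + 4x + 8) + 258| < eps.
(-x^3 + x^2 + 4x + 8) + 258 = -x^3 + x^2 + 4x + 266 = (x − 7)(-x^2 - 6x - 38).
So |(-x^3 + x^2 + 4x + 8) + 258| = |x − 7|·|-x^2 - 6x - 38|.
Assume first that |x − 7| < 1, so |x| < 8. Then |-x^2 - 6x - 38| ≤ 8^2 + 6·8 + 38 = 150.
Hence |(-x^3 + x^2 + 4x + 8) + 258| ≤ 150|x − 7| < eps provided |x − 7| < eps/150.
Choosing delta = min(1, eps/150) ensures both conditions, hence |(-x^3 + x^2 + 4x + 8) + 258| < eps.

delta = min(1, eps/150)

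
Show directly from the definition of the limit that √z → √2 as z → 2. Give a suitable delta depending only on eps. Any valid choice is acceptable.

Let eps > 0 be given. We want delta > 0 such that 0 < |z − 2| < delta implies |√z − √2| < eps.
Multiplying by the conjugate, |√z − √2| = |z − 2|/(√z + √2).
Restrict delta ≤ 2 so that |z − 2| < 2 forces z > 0, and then √z + √2 > √2.
Hence |√z − √2| < |z − 2|/√2, which is < eps once |z − 2| < √2·eps.
Take delta = min(2, √2·eps). If 0 < |z − 2| < delta then z > 0 and |√z − √2| < |z − 2|/√2 < eps.

delta = min(2, √2·eps)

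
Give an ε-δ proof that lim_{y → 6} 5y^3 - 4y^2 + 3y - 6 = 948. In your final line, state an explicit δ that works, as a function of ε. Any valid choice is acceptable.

δ = min(1, ε/586)

Let ε > 0. We want δ > 0 such that 0 < |y − 6| < δ implies |(5y^3 - 4y^2 + 3y - 6) − 948| < ε.
(5y^3 - 4y^2 + 3y - 6) − 948 = 5y^3 - 4y^2 + 3y - 954 = (y − 6)(5y^2 + 26y + 159).
So |(5y^3 - 4y^2 + 3y - 6) − 948| = |y − 6|·|5y^2 + 26y + 159|.
Assume first that |y − 6| < 1, so |y| < 7. Then |5y^2 + 26y + 159| ≤ 5·7^2 + 26·7 + 159 = 586.
Hence |(5y^3 - 4y^2 + 3y - 6) − 948| ≤ 586|y − 6| < ε provided |y − 6| < ε/586.
Choosing δ = min(1, ε/586) ensures both conditions, hence |(5y^3 - 4y^2 + 3y - 6) − 948| < ε.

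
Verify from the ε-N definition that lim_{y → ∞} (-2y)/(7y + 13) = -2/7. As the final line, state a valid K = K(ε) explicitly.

K = (26/49)/ε

Let ε > 0 be given. We seek K > 0 such that y > K implies |(-2y)/(7y + 13) + 2/7| < ε.
(-2y)/(7y + 13) + 2/7 = (7(-2y) − (-2)(7y + 13)) / (7(7y + 13)) = 26/(7(7y + 13)).
For y > 0 we have 7y + 13 > 7y, so |(-2y)/(7y + 13) + 2/7| = 26/(7(7y + 13)) < 26/(7·7y) = (26/49)/y.
Thus |(-2y)/(7y + 13) + 2/7| < ε whenever y > (26/49)/ε.
Take K = (26/49)/ε. If y > K then |(-2y)/(7y + 13) + 2/7| < (26/49)/y < ε.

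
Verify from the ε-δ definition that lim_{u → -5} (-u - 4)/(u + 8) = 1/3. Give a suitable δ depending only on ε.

Let ε > 0. We want δ > 0 with 0 < |u + 5| < δ ⇒ |(-u - 4)/(u + 8) − (1/3)| < ε.
Combining over a common denominator, (-u - 4)/(u + 8) − (1/3) = [(-u - 4)·3 − 1·(u + 8)] / [3·(u + 8)] = -4(u + 5) / (3(u + 8)).
So |(-u - 4)/(u + 8) − (1/3)| = 4|u + 5| / (3·|u + 8|).
Require δ ≤ 3/2, so |u + 8| ≥ |3| − |u + 5| > 3 − 3/2 = 3/2.
Hence |(-u - 4)/(u + 8) − (1/3)| < 4|u + 5|/(3·(3/2)) = (8/9)|u + 5|, which is < ε once |u + 5| < (9/8)ε.
Take δ = min(3/2, (9/8)ε). Then 0 < |u + 5| < δ forces both bounds, so |(-u - 4)/(u + 8) − (1/3)| < ε.

δ = min(3/2, (9/8)ε)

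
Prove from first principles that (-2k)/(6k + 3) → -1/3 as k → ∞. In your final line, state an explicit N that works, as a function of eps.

N = (1/6)/eps

Fix eps > 0. For k ≥ 1, |(-2k)/(6k + 3) + 1/3| = |6|/(6(6k + 3)) = 6/(6(6k + 3)).
Since 6k + 3 ≥ 6k for k ≥ 1, this is ≤ 6/(6·6k) = (1/6)/k.
So |(-2k)/(6k + 3) + 1/3| < eps whenever k > (1/6)/eps.
Take N = (1/6)/eps. If k > N then |(-2k)/(6k + 3) + 1/3| ≤ (1/6)/k < eps.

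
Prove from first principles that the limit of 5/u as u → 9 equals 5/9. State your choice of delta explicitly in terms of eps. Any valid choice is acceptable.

delta = min(9/2, (81/10)eps)

Let eps > 0. We seek delta > 0 such that 0 < |u − 9| < delta implies |5/u − (5/9)| < eps.
|5/u − (5/9)| = 5·|9 − u|/(9·|u|) = 5|u − 9|/(9|u|).
Require delta ≤ 9/2 so that |u| > 9 − 9/2 = 9/2, hence 9|u| > 81/2.
Then |5/u − (5/9)| < 5|u − 9|/(81/2), which is < eps when |u − 9| < (81/10)eps.
Take delta = min(9/2, (81/10)eps). Then 0 < |u − 9| < delta gives both |u − 9| < 9/2 and |u − 9| < (81/10)eps, so |5/u − (5/9)| < eps.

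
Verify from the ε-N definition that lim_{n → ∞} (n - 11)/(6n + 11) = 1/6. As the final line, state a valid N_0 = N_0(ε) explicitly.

N_0 = (77/36)/ε

Let ε > 0. For n ≥ 1, |(n - 11)/(6n + 11) − (1/6)| = |-77|/(6(6n + 11)) = 77/(6(6n + 11)).
Since 6n + 11 ≥ 6n for n ≥ 1, this is ≤ 77/(6·6n) = (77/36)/n.
So |(n - 11)/(6n + 11) − (1/6)| < ε whenever n > (77/36)/ε.
Take N_0 = (77/36)/ε. If n > N_0 then |(n - 11)/(6n + 11) − (1/6)| ≤ (77/36)/n < ε.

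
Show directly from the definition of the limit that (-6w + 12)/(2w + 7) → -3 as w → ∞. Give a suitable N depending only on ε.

Let ε > 0 be given. We seek N > 0 such that w > N implies |(-6w + 12)/(2w + 7) + 3| < ε.
(-6w + 12)/(2w + 7) + 3 = (2(-6w + 12) − (-6)(2w + 7)) / (2(2w + 7)) = 66/(2(2w + 7)).
For w > 0 we have 2w + 7 > 2w, so |(-6w + 12)/(2w + 7) + 3| = 66/(2(2w + 7)) < 66/(2·2w) = (33/2)/w.
Thus |(-6w + 12)/(2w + 7) + 3| < ε whenever w > (33/2)/ε.
Take N = (33/2)/ε. If w > N then |(-6w + 12)/(2w + 7) + 3| < (33/2)/w < ε.

N = (33/2)/ε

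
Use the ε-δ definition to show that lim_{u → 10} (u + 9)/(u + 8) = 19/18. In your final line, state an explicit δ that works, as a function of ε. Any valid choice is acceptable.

δ = min(9, 162ε)

Fix ε > 0. We want δ > 0 with 0 < |u − 10| < δ ⇒ |(u + 9)/(u + 8) − (19/18)| < ε.
Combining over a common denominator, (u + 9)/(u + 8) − (19/18) = [(u + 9)·18 − 19·(u + 8)] / [18·(u + 8)] = -1(u − 10) / (18(u + 8)).
So |(u + 9)/(u + 8) − (19/18)| = |u − 10| / (18·|u + 8|).
Require δ ≤ 9, so |u + 8| ≥ |18| − |u − 10| > 18 − 9 = 9.
Hence |(u + 9)/(u + 8) − (19/18)| < |u − 10|/(18·9) = (1/162)|u − 10|, which is < ε once |u − 10| < 162ε.
Take δ = min(9, 162ε). Then 0 < |u − 10| < δ forces both bounds, so |(u + 9)/(u + 8) − (19/18)| < ε.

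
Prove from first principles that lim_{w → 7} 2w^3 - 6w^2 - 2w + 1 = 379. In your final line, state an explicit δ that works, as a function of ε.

Suppose ε > 0. We want δ > 0 such that 0 < |w − 7| < δ implies |(2w^3 - 6w^2 - 2w + 1) − 379| < ε.
(2w^3 - 6w^2 - 2w + 1) − 379 = 2w^3 - 6w^2 - 2w - 378 = (w − 7)(2w^2 + 8w + 54).
So |(2w^3 - 6w^2 - 2w + 1) − 379| = |w − 7|·|2w^2 + 8w + 54|.
Require δ ≤ 2. Then |w − 7| < 2 gives |w| < 9, and by the triangle inequality |2w^2 + 8w + 54| ≤ 2·9^2 + 8·9 + 54 = 288.
Hence |(2w^3 - 6w^2 - 2w + 1) − 379| ≤ 288|w − 7| < ε provided |w − 7| < ε/288.
Take δ = min(2, ε/288). Then 0 < |w − 7| < δ gives both |w − 7| < 2 and |w − 7| < ε/288, so |(2w^3 - 6w^2 - 2w + 1) − 379| < ε.

δ = min(2, ε/288)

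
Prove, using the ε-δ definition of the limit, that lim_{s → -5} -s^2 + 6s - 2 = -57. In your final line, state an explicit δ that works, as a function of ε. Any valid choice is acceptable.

Let ε > 0 be given. We want δ > 0 such that 0 < |s + 5| < δ implies |(-s^2 + 6s - 2) + 57| < ε.
(-s^2 + 6s - 2) + 57 = -s^2 + 6s + 55 = (s + 5)(-s + 11).
So |(-s^2 + 6s - 2) + 57| = |s + 5|·|-s + 11|.
Require δ ≤ 2. Then |s + 5| < 2 gives |s| < 7, and by the triangle inequality |-s + 11| ≤ 7 + 11 = 18.
Hence |(-s^2 + 6s - 2) + 57| ≤ 18|s + 5| < ε provided |s + 5| < ε/18.
Take δ = min(2, ε/18). Then 0 < |s + 5| < δ gives both |s + 5| < 2 and |s + 5| < ε/18, so |(-s^2 + 6s - 2) + 57| < ε.

δ = min(2, ε/18)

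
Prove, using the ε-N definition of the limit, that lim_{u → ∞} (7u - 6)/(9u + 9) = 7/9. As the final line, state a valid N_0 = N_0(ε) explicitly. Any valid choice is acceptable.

N_0 = (13/9)/ε

Let ε > 0 be given. We seek N_0 > 0 such that u > N_0 implies |(7u - 6)/(9u + 9) − (7/9)| < ε.
(7u - 6)/(9u + 9) − (7/9) = (9(7u - 6) − 7(9u + 9)) / (9(9u + 9)) = -117/(9(9u + 9)).
For u > 0 we have 9u + 9 > 9u, so |(7u - 6)/(9u + 9) − (7/9)| = 117/(9(9u + 9)) < 117/(9·9u) = (13/9)/u.
Thus |(7u - 6)/(9u + 9) − (7/9)| < ε whenever u > (13/9)/ε.
Take N_0 = (13/9)/ε. If u > N_0 then |(7u - 6)/(9u + 9) − (7/9)| < (13/9)/u < ε.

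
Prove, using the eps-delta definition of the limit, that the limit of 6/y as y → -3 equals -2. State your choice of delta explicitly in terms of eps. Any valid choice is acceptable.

Let eps > 0. We seek delta > 0 such that 0 < |y + 3| < delta implies |6/y + 2| < eps.
|6/y + 2| = 6·|-3 − y|/(3·|y|) = 6|y + 3|/(3|y|).
Restrict delta ≤ 3/2. Then |y + 3| < 3/2 gives |y| > 3/2, so 3|y| > 9/2.
Then |6/y + 2| < 6|y + 3|/(9/2), which is < eps when |y + 3| < (3/4)eps.
Take delta = min(3/2, (3/4)eps). Then 0 < |y + 3| < delta gives both |y + 3| < 3/2 and |y + 3| < (3/4)eps, so |6/y + 2| < eps.

delta = min(3/2, (3/4)eps)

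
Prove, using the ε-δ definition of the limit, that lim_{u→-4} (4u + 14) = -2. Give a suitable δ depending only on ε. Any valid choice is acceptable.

δ = ε/4

Let ε > 0 be given. We need δ > 0 so that 0 < |u + 4| < δ implies |(4u + 14) + 2| < ε.
Since (4u + 14) + 2 = 4(u + 4), we have |(4u + 14) + 2| = 4|u + 4|.
So 4|u + 4| < ε exactly when |u + 4| < ε/4.
Take δ = ε/4. If 0 < |u + 4| < δ then |(4u + 14) + 2| = 4|u + 4| < 4·(ε/4) = ε.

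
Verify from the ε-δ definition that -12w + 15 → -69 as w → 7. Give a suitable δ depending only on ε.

Fix ε > 0. We need δ > 0 so that 0 < |w − 7| < δ implies |(-12w + 15) + 69| < ε.
Since (-12w + 15) + 69 = -12(w − 7), we have |(-12w + 15) + 69| = 12|w − 7|.
Thus it suffices that |w − 7| < ε/12.
Take δ = ε/12. If 0 < |w − 7| < δ then |(-12w + 15) + 69| = 12|w − 7| < 12·(ε/12) = ε.

δ = ε/12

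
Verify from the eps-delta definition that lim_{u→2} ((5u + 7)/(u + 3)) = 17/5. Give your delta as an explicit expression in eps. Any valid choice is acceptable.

delta = min(5/2, (25/16)eps)

Let eps > 0. We want delta > 0 with 0 < |u − 2| < delta ⇒ |(5u + 7)/(u + 3) − (17/5)| < eps.
Combining over a common denominator, (5u + 7)/(u + 3) − (17/5) = [(5u + 7)·5 − 17·(u + 3)] / [5·(u + 3)] = 8(u − 2) / (5(u + 3)).
So |(5u + 7)/(u + 3) − (17/5)| = 8|u − 2| / (5·|u + 3|).
Require delta ≤ 5/2, so |u + 3| ≥ |5| − |u − 2| > 5 − 5/2 = 5/2.
Hence |(5u + 7)/(u + 3) − (17/5)| < 8|u − 2|/(5·(5/2)) = (16/25)|u − 2|, which is < eps once |u − 2| < (25/16)eps.
Take delta = min(5/2, (25/16)eps). Then 0 < |u − 2| < delta forces both bounds, so |(5u + 7)/(u + 3) − (17/5)| < eps.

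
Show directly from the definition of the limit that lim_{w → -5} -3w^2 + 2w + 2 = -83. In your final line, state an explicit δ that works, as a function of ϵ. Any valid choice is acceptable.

Suppose ϵ > 0. We want δ > 0 such that 0 < |w + 5| < δ implies |(-3w^2 + 2w + 2) + 83| < ϵ.
(-3w^2 + 2w + 2) + 83 = -3w^2 + 2w + 85 = (w + 5)(-3w + 17).
So |(-3w^2 + 2w + 2) + 83| = |w + 5|·|-3w + 17|.
Assume first that |w + 5| < 2, so |w| < 7. Then |-3w + 17| ≤ 3·7 + 17 = 38.
Hence |(-3w^2 + 2w + 2) + 83| ≤ 38|w + 5| < ϵ provided |w + 5| < ϵ/38.
Take δ = min(2, ϵ/38). Then 0 < |w + 5| < δ gives both |w + 5| < 2 and |w + 5| < ϵ/38, so |(-3w^2 + 2w + 2) + 83| < ϵ.

δ = min(2, ϵ/38)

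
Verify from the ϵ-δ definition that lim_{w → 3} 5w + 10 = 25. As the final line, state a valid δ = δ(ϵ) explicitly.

δ = ϵ/5

Suppose ϵ > 0. We need δ > 0 so that 0 < |w − 3| < δ implies |(5w + 10) − 25| < ϵ.
|(5w + 10) − 25| = |5w - 15| = 5|w − 3|.
So 5|w − 3| < ϵ exactly when |w − 3| < ϵ/5.
Take δ = ϵ/5. If 0 < |w − 3| < δ then |(5w + 10) − 25| = 5|w − 3| < 5·(ϵ/5) = ϵ.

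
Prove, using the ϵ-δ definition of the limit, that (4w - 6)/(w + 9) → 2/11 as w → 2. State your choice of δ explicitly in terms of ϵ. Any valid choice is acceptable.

Fix ϵ > 0. We want δ > 0 with 0 < |w − 2| < δ ⇒ |(4w - 6)/(w + 9) − (2/11)| < ϵ.
Combining over a common denominator, (4w - 6)/(w + 9) − (2/11) = [(4w - 6)·11 − 2·(w + 9)] / [11·(w + 9)] = 42(w − 2) / (11(w + 9)).
So |(4w - 6)/(w + 9) − (2/11)| = 42|w − 2| / (11·|w + 9|).
Restrict δ ≤ 11/2. Then |w − 2| < 11/2 gives |w + 9| = |(w − 2) + 11| ≥ 11 − 11/2 = 11/2.
Hence |(4w - 6)/(w + 9) − (2/11)| < 42|w − 2|/(11·(11/2)) = (84/121)|w − 2|, which is < ϵ once |w − 2| < (121/84)ϵ.
Take δ = min(11/2, (121/84)ϵ). Then 0 < |w − 2| < δ forces both bounds, so |(4w - 6)/(w + 9) − (2/11)| < ϵ.

δ = min(11/2, (121/84)ϵ)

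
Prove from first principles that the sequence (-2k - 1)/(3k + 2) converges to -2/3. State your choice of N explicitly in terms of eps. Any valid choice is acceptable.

N = (1/9)/eps

Let eps > 0 be given. For k ≥ 1, |(-2k - 1)/(3k + 2) + 2/3| = |1|/(3(3k + 2)) = 1/(3(3k + 2)).
Since 3k + 2 ≥ 3k for k ≥ 1, this is ≤ 1/(3·3k) = (1/9)/k.
So |(-2k - 1)/(3k + 2) + 2/3| < eps whenever k > (1/9)/eps.
Take N = (1/9)/eps. If k > N then |(-2k - 1)/(3k + 2) + 2/3| ≤ (1/9)/k < eps.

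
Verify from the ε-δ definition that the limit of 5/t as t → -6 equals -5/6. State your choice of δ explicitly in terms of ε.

Suppose ε > 0. We seek δ > 0 such that 0 < |t + 6| < δ implies |5/t + 5/6| < ε.
|5/t + 5/6| = 5·|-6 − t|/(6·|t|) = 5|t + 6|/(6|t|).
Restrict δ ≤ 3. Then |t + 6| < 3 gives |t| > 3, so 6|t| > 18.
Then |5/t + 5/6| < 5|t + 6|/18, which is < ε when |t + 6| < (18/5)ε.
Take δ = min(3, (18/5)ε). Then 0 < |t + 6| < δ gives both |t + 6| < 3 and |t + 6| < (18/5)ε, so |5/t + 5/6| < ε.

δ = min(3, (18/5)ε)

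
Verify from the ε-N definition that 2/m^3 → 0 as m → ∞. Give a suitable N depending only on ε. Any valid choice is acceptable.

N = (2/ε)^{1/3}

Fix ε > 0. For m ≥ 1, |2/m^3 − 0| = 2/m^3.
2/m^3 < ε ⇔ m^3 > 2/ε ⇔ m > (2/ε)^{1/3}.
Take N = (2/ε)^{1/3}. Then m > N implies 2/m^3 < ε.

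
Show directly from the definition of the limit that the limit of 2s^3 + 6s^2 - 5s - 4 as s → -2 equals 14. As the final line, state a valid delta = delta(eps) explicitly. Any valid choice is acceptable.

Let eps > 0 be given. We want delta > 0 such that 0 < |s + 2| < delta implies |(2s^3 + 6s^2 - 5s - 4) − 14| < eps.
(2s^3 + 6s^2 - 5s - 4) − 14 = 2s^3 + 6s^2 - 5s - 18 = (s + 2)(2s^2 + 2s - 9).
So |(2s^3 + 6s^2 - 5s - 4) − 14| = |s + 2|·|2s^2 + 2s - 9|.
Require delta ≤ 1. Then |s + 2| < 1 gives |s| < 3, and by the triangle inequality |2s^2 + 2s - 9| ≤ 2·3^2 + 2·3 + 9 = 33.
Hence |(2s^3 + 6s^2 - 5s - 4) − 14| ≤ 33|s + 2| < eps provided |s + 2| < eps/33.
Choosing delta = min(1, eps/33) ensures both conditions, hence |(2s^3 + 6s^2 - 5s - 4) − 14| < eps.

delta = min(1, eps/33)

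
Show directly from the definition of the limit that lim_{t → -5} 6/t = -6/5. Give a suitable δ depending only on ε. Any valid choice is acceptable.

δ = min(5/2, (25/12)ε)

Let ε > 0 be given. We seek δ > 0 such that 0 < |t + 5| < δ implies |6/t + 6/5| < ε.
|6/t + 6/5| = 6·|-5 − t|/(5·|t|) = 6|t + 5|/(5|t|).
Restrict δ ≤ 5/2. Then |t + 5| < 5/2 gives |t| > 5/2, so 5|t| > 25/2.
Then |6/t + 6/5| < 6|t + 5|/(25/2), which is < ε when |t + 5| < (25/12)ε.
Take δ = min(5/2, (25/12)ε). Then 0 < |t + 5| < δ gives both |t + 5| < 5/2 and |t + 5| < (25/12)ε, so |6/t + 6/5| < ε.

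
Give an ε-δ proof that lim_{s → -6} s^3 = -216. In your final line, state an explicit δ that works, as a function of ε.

Let ε > 0. We seek δ > 0 with 0 < |s + 6| < δ ⇒ |s^3 + 216| < ε.
Factor: s^3 + 216 = (s + 6)(s^2 - 6s + 36), so |s^3 + 216| = |s + 6|·|s^2 - 6s + 36|.
Restrict δ ≤ 1. Then |s + 6| < 1 gives |s| < 7, so by the triangle inequality |s^2 - 6s + 36| ≤ 7^2 + 6·7 + 36 = 127.
Hence |s^3 + 216| ≤ 127|s + 6|, which is < ε once |s + 6| < ε/127.
Take δ = min(1, ε/127). If 0 < |s + 6| < δ then both bounds hold and |s^3 + 216| ≤ 127|s + 6| < 127·(ε/127) = ε.

δ = min(1, ε/127)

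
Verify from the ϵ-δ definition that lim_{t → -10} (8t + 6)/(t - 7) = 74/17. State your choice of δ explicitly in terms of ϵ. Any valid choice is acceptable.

δ = min(17/2, (289/124)ϵ)

Suppose ϵ > 0. We want δ > 0 with 0 < |t + 10| < δ ⇒ |(8t + 6)/(t - 7) − (74/17)| < ϵ.
Combining over a common denominator, (8t + 6)/(t - 7) − (74/17) = [(8t + 6)·(-17) − (-74)·(t - 7)] / [(-17)·(t - 7)] = -62(t + 10) / ((-17)(t - 7)).
So |(8t + 6)/(t - 7) − (74/17)| = 62|t + 10| / (17·|t − 7|).
Restrict δ ≤ 17/2. Then |t + 10| < 17/2 gives |t − 7| = |(t + 10) + (-17)| ≥ 17 − 17/2 = 17/2.
Hence |(8t + 6)/(t - 7) − (74/17)| < 62|t + 10|/(17·(17/2)) = (124/289)|t + 10|, which is < ϵ once |t + 10| < (289/124)ϵ.
Take δ = min(17/2, (289/124)ϵ). Then 0 < |t + 10| < δ forces both bounds, so |(8t + 6)/(t - 7) − (74/17)| < ϵ.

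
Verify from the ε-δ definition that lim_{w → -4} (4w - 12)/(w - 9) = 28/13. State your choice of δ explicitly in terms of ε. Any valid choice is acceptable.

Let ε > 0. We want δ > 0 with 0 < |w + 4| < δ ⇒ |(4w - 12)/(w - 9) − (28/13)| < ε.
Combining over a common denominator, (4w - 12)/(w - 9) − (28/13) = [(4w - 12)·(-13) − (-28)·(w - 9)] / [(-13)·(w - 9)] = -24(w + 4) / ((-13)(w - 9)).
So |(4w - 12)/(w - 9) − (28/13)| = 24|w + 4| / (13·|w − 9|).
Restrict δ ≤ 13/2. Then |w + 4| < 13/2 gives |w − 9| = |(w + 4) + (-13)| ≥ 13 − 13/2 = 13/2.
Hence |(4w - 12)/(w - 9) − (28/13)| < 24|w + 4|/(13·(13/2)) = (48/169)|w + 4|, which is < ε once |w + 4| < (169/48)ε.
Take δ = min(13/2, (169/48)ε). Then 0 < |w + 4| < δ forces both bounds, so |(4w - 12)/(w - 9) − (28/13)| < ε.

δ = min(13/2, (169/48)ε)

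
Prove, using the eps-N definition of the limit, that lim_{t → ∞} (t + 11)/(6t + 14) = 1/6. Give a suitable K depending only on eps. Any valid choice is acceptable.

Let eps > 0. We seek K > 0 such that t > K implies |(t + 11)/(6t + 14) − (1/6)| < eps.
(t + 11)/(6t + 14) − (1/6) = (6(t + 11) − (6t + 14)) / (6(6t + 14)) = 52/(6(6t + 14)).
For t > 0 we have 6t + 14 > 6t, so |(t + 11)/(6t + 14) − (1/6)| = 52/(6(6t + 14)) < 52/(6·6t) = (13/9)/t.
Thus |(t + 11)/(6t + 14) − (1/6)| < eps whenever t > (13/9)/eps.
Take K = (13/9)/eps. If t > K then |(t + 11)/(6t + 14) − (1/6)| < (13/9)/t < eps.

K = (13/9)/eps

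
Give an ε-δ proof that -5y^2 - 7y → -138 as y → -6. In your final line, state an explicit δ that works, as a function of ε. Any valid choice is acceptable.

δ = min(2, ε/63)

Suppose ε > 0. We want δ > 0 such that 0 < |y + 6| < δ implies |(-5y^2 - 7y) + 138| < ε.
(-5y^2 - 7y) + 138 = -5y^2 - 7y + 138 = (y + 6)(-5y + 23).
So |(-5y^2 - 7y) + 138| = |y + 6|·|-5y + 23|.
Require δ ≤ 2. Then |y + 6| < 2 gives |y| < 8, and by the triangle inequality |-5y + 23| ≤ 5·8 + 23 = 63.
Hence |(-5y^2 - 7y) + 138| ≤ 63|y + 6| < ε provided |y + 6| < ε/63.
Choosing δ = min(2, ε/63) ensures both conditions, hence |(-5y^2 - 7y) + 138| < ε.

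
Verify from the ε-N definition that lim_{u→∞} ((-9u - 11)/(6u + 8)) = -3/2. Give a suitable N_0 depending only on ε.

N_0 = (1/6)/ε

Fix ε > 0. We seek N_0 > 0 such that u > N_0 implies |(-9u - 11)/(6u + 8) + 3/2| < ε.
(-9u - 11)/(6u + 8) + 3/2 = (6(-9u - 11) − (-9)(6u + 8)) / (6(6u + 8)) = 6/(6(6u + 8)).
For u > 0 we have 6u + 8 > 6u, so |(-9u - 11)/(6u + 8) + 3/2| = 6/(6(6u + 8)) < 6/(6·6u) = (1/6)/u.
Thus |(-9u - 11)/(6u + 8) + 3/2| < ε whenever u > (1/6)/ε.
Take N_0 = (1/6)/ε. If u > N_0 then |(-9u - 11)/(6u + 8) + 3/2| < (1/6)/u < ε.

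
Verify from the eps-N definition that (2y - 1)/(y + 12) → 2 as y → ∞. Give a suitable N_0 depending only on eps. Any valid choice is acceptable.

N_0 = 25/eps

Let eps > 0 be given. We seek N_0 > 0 such that y > N_0 implies |(2y - 1)/(y + 12) − 2| < eps.
(2y - 1)/(y + 12) − 2 = ((2y - 1) − 2(y + 12)) / ((y + 12)) = -25/((y + 12)).
For y > 0 we have y + 12 > y, so |(2y - 1)/(y + 12) − 2| = 25/((y + 12)) < 25/(y) = 25/y.
Thus |(2y - 1)/(y + 12) − 2| < eps whenever y > 25/eps.
Take N_0 = 25/eps. If y > N_0 then |(2y - 1)/(y + 12) − 2| < 25/y < eps.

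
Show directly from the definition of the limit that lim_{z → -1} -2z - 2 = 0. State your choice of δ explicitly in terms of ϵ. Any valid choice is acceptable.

δ = ϵ/2

Let ϵ > 0 be given. We need δ > 0 so that 0 < |z + 1| < δ implies |(-2z - 2)| < ϵ.
Since (-2z - 2) = -2(z + 1), we have |(-2z - 2)| = 2|z + 1|.
Thus it suffices that |z + 1| < ϵ/2.
Choosing δ = ϵ/2 gives |(-2z - 2)| = 2|z + 1| < ϵ whenever |z + 1| < δ.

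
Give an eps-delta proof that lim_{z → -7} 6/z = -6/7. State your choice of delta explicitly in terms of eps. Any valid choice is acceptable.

Let eps > 0 be given. We seek delta > 0 such that 0 < |z + 7| < delta implies |6/z + 6/7| < eps.
|6/z + 6/7| = 6·|-7 − z|/(7·|z|) = 6|z + 7|/(7|z|).
Require delta ≤ 7/2 so that |z| > 7 − 7/2 = 7/2, hence 7|z| > 49/2.
Then |6/z + 6/7| < 6|z + 7|/(49/2), which is < eps when |z + 7| < (49/12)eps.
Take delta = min(7/2, (49/12)eps). Then 0 < |z + 7| < delta gives both |z + 7| < 7/2 and |z + 7| < (49/12)eps, so |6/z + 6/7| < eps.

delta = min(7/2, (49/12)eps)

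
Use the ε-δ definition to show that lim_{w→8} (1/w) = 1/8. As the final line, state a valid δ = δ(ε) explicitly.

δ = min(4, 32ε)

Suppose ε > 0. We seek δ > 0 such that 0 < |w − 8| < δ implies |1/w − (1/8)| < ε.
|1/w − (1/8)| = |8 − w|/(8·|w|) = |w − 8|/(8|w|).
Restrict δ ≤ 4. Then |w − 8| < 4 gives |w| > 4, so 8|w| > 32.
Then |1/w − (1/8)| < |w − 8|/32, which is < ε when |w − 8| < 32ε.
Take δ = min(4, 32ε). Then 0 < |w − 8| < δ gives both |w − 8| < 4 and |w − 8| < 32ε, so |1/w − (1/8)| < ε.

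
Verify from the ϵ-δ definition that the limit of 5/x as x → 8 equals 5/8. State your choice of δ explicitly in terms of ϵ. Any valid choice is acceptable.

δ = min(4, (32/5)ϵ)

Let ϵ > 0 be given. We seek δ > 0 such that 0 < |x − 8| < δ implies |5/x − (5/8)| < ϵ.
|5/x − (5/8)| = 5·|8 − x|/(8·|x|) = 5|x − 8|/(8|x|).
Restrict δ ≤ 4. Then |x − 8| < 4 gives |x| > 4, so 8|x| > 32.
Then |5/x − (5/8)| < 5|x − 8|/32, which is < ϵ when |x − 8| < (32/5)ϵ.
Take δ = min(4, (32/5)ϵ). Then 0 < |x − 8| < δ gives both |x − 8| < 4 and |x − 8| < (32/5)ϵ, so |5/x − (5/8)| < ϵ.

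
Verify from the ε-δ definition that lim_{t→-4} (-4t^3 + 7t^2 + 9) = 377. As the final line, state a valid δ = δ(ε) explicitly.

δ = min(1, ε/307)

Suppose ε > 0. We want δ > 0 such that 0 < |t + 4| < δ implies |(-4t^3 + 7t^2 + 9) − 377| < ε.
(-4t^3 + 7t^2 + 9) − 377 = -4t^3 + 7t^2 - 368 = (t + 4)(-4t^2 + 23t - 92).
So |(-4t^3 + 7t^2 + 9) − 377| = |t + 4|·|-4t^2 + 23t - 92|.
Require δ ≤ 1. Then |t + 4| < 1 gives |t| < 5, and by the triangle inequality |-4t^2 + 23t - 92| ≤ 4·5^2 + 23·5 + 92 = 307.
Hence |(-4t^3 + 7t^2 + 9) − 377| ≤ 307|t + 4| < ε provided |t + 4| < ε/307.
Choosing δ = min(1, ε/307) ensures both conditions, hence |(-4t^3 + 7t^2 + 9) − 377| < ε.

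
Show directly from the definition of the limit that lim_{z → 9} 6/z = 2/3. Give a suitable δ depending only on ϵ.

δ = min(9/2, (27/4)ϵ)

Suppose ϵ > 0. We seek δ > 0 such that 0 < |z − 9| < δ implies |6/z − (2/3)| < ϵ.
|6/z − (2/3)| = 6·|9 − z|/(9·|z|) = 6|z − 9|/(9|z|).
Require δ ≤ 9/2 so that |z| > 9 − 9/2 = 9/2, hence 9|z| > 81/2.
Then |6/z − (2/3)| < 6|z − 9|/(81/2), which is < ϵ when |z − 9| < (27/4)ϵ.
Take δ = min(9/2, (27/4)ϵ). Then 0 < |z − 9| < δ gives both |z − 9| < 9/2 and |z − 9| < (27/4)ϵ, so |6/z − (2/3)| < ϵ.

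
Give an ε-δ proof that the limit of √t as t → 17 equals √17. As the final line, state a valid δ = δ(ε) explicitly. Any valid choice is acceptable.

Suppose ε > 0. We want δ > 0 such that 0 < |t − 17| < δ implies |√t − √17| < ε.
Multiplying by the conjugate, |√t − √17| = |t − 17|/(√t + √17).
Restrict δ ≤ 17 so that |t − 17| < 17 forces t > 0, and then √t + √17 > √17.
Hence |√t − √17| < |t − 17|/√17, which is < ε once |t − 17| < √17·ε.
Take δ = min(17, √17·ε). If 0 < |t − 17| < δ then t > 0 and |√t − √17| < |t − 17|/√17 < ε.

δ = min(17, √17·ε)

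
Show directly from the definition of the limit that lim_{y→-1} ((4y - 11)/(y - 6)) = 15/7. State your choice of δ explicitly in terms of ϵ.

Let ϵ > 0. We want δ > 0 with 0 < |y + 1| < δ ⇒ |(4y - 11)/(y - 6) − (15/7)| < ϵ.
Combining over a common denominator, (4y - 11)/(y - 6) − (15/7) = [(4y - 11)·(-7) − (-15)·(y - 6)] / [(-7)·(y - 6)] = -13(y + 1) / ((-7)(y - 6)).
So |(4y - 11)/(y - 6) − (15/7)| = 13|y + 1| / (7·|y − 6|).
Require δ ≤ 7/2, so |y − 6| ≥ |-7| − |y + 1| > 7 − 7/2 = 7/2.
Hence |(4y - 11)/(y - 6) − (15/7)| < 13|y + 1|/(7·(7/2)) = (26/49)|y + 1|, which is < ϵ once |y + 1| < (49/26)ϵ.
Take δ = min(7/2, (49/26)ϵ). Then 0 < |y + 1| < δ forces both bounds, so |(4y - 11)/(y - 6) − (15/7)| < ϵ.

δ = min(7/2, (49/26)ϵ)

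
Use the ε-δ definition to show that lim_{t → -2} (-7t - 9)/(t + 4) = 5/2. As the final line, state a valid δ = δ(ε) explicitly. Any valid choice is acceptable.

Suppose ε > 0. We want δ > 0 with 0 < |t + 2| < δ ⇒ |(-7t - 9)/(t + 4) − (5/2)| < ε.
Combining over a common denominator, (-7t - 9)/(t + 4) − (5/2) = [(-7t - 9)·2 − 5·(t + 4)] / [2·(t + 4)] = -19(t + 2) / (2(t + 4)).
So |(-7t - 9)/(t + 4) − (5/2)| = 19|t + 2| / (2·|t + 4|).
Require δ ≤ 1, so |t + 4| ≥ |2| − |t + 2| > 2 − 1 = 1.
Hence |(-7t - 9)/(t + 4) − (5/2)| < 19|t + 2|/(2·1) = (19/2)|t + 2|, which is < ε once |t + 2| < (2/19)ε.
Take δ = min(1, (2/19)ε). Then 0 < |t + 2| < δ forces both bounds, so |(-7t - 9)/(t + 4) − (5/2)| < ε.

δ = min(1, (2/19)ε)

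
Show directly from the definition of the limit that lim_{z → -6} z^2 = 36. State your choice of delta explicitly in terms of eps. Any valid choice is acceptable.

delta = min(1, eps/13)

Let eps > 0. We seek delta > 0 with 0 < |z + 6| < delta ⇒ |z^2 − 36| < eps.
Factor: z^2 − 36 = (z + 6)(z - 6), so |z^2 − 36| = |z + 6|·|z - 6|.
Restrict delta ≤ 1. Then |z + 6| < 1 gives |z| < 7, so by the triangle inequality |z - 6| ≤ 7 + 6 = 13.
Hence |z^2 − 36| ≤ 13|z + 6|, which is < eps once |z + 6| < eps/13.
Take delta = min(1, eps/13). If 0 < |z + 6| < delta then both bounds hold and |z^2 − 36| ≤ 13|z + 6| < 13·(eps/13) = eps.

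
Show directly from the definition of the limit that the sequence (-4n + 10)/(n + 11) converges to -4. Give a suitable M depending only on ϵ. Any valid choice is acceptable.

Fix ϵ > 0. For n ≥ 1, |(-4n + 10)/(n + 11) + 4| = |54|/((n + 11)) = 54/((n + 11)).
Since n + 11 ≥ n for n ≥ 1, this is ≤ 54/(n) = 54/n.
So |(-4n + 10)/(n + 11) + 4| < ϵ whenever n > 54/ϵ.
Take M = 54/ϵ. If n > M then |(-4n + 10)/(n + 11) + 4| ≤ 54/n < ϵ.

M = 54/ϵ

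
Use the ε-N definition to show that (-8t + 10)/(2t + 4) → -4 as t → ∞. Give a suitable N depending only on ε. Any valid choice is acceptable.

Suppose ε > 0. We seek N > 0 such that t > N implies |(-8t + 10)/(2t + 4) + 4| < ε.
(-8t + 10)/(2t + 4) + 4 = (2(-8t + 10) − (-8)(2t + 4)) / (2(2t + 4)) = 52/(2(2t + 4)).
For t > 0 we have 2t + 4 > 2t, so |(-8t + 10)/(2t + 4) + 4| = 52/(2(2t + 4)) < 52/(2·2t) = 13/t.
Thus |(-8t + 10)/(2t + 4) + 4| < ε whenever t > 13/ε.
Take N = 13/ε. If t > N then |(-8t + 10)/(2t + 4) + 4| < 13/t < ε.

N = 13/ε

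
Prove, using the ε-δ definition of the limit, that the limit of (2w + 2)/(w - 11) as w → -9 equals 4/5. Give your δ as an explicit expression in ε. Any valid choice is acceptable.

Suppose ε > 0. We want δ > 0 with 0 < |w + 9| < δ ⇒ |(2w + 2)/(w - 11) − (4/5)| < ε.
Combining over a common denominator, (2w + 2)/(w - 11) − (4/5) = [(2w + 2)·(-20) − (-16)·(w - 11)] / [(-20)·(w - 11)] = -24(w + 9) / ((-20)(w - 11)).
So |(2w + 2)/(w - 11) − (4/5)| = 24|w + 9| / (20·|w − 11|).
Require δ ≤ 10, so |w − 11| ≥ |-20| − |w + 9| > 20 − 10 = 10.
Hence |(2w + 2)/(w - 11) − (4/5)| < 24|w + 9|/(20·10) = (3/25)|w + 9|, which is < ε once |w + 9| < (25/3)ε.
Take δ = min(10, (25/3)ε). Then 0 < |w + 9| < δ forces both bounds, so |(2w + 2)/(w - 11) − (4/5)| < ε.

δ = min(10, (25/3)ε)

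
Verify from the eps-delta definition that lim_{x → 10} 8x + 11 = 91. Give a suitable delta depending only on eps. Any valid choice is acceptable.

delta = eps/8

Fix eps > 0. We need delta > 0 so that 0 < |x − 10| < delta implies |(8x + 11) − 91| < eps.
|(8x + 11) − 91| = |8x - 80| = 8|x − 10|.
Thus it suffices that |x − 10| < eps/8.
Take delta = eps/8. If 0 < |x − 10| < delta then |(8x + 11) − 91| = 8|x − 10| < 8·(eps/8) = eps.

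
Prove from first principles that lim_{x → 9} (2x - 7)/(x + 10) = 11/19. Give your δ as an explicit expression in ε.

δ = min(19/2, (361/54)ε)

Let ε > 0 be given. We want δ > 0 with 0 < |x − 9| < δ ⇒ |(2x - 7)/(x + 10) − (11/19)| < ε.
Combining over a common denominator, (2x - 7)/(x + 10) − (11/19) = [(2x - 7)·19 − 11·(x + 10)] / [19·(x + 10)] = 27(x − 9) / (19(x + 10)).
So |(2x - 7)/(x + 10) − (11/19)| = 27|x − 9| / (19·|x + 10|).
Require δ ≤ 19/2, so |x + 10| ≥ |19| − |x − 9| > 19 − 19/2 = 19/2.
Hence |(2x - 7)/(x + 10) − (11/19)| < 27|x − 9|/(19·(19/2)) = (54/361)|x − 9|, which is < ε once |x − 9| < (361/54)ε.
Take δ = min(19/2, (361/54)ε). Then 0 < |x − 9| < δ forces both bounds, so |(2x - 7)/(x + 10) − (11/19)| < ε.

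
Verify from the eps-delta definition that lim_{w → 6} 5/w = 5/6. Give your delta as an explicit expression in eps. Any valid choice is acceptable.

delta = min(3, (18/5)eps)

Fix eps > 0. We seek delta > 0 such that 0 < |w − 6| < delta implies |5/w − (5/6)| < eps.
|5/w − (5/6)| = 5·|6 − w|/(6·|w|) = 5|w − 6|/(6|w|).
Restrict delta ≤ 3. Then |w − 6| < 3 gives |w| > 3, so 6|w| > 18.
Then |5/w − (5/6)| < 5|w − 6|/18, which is < eps when |w − 6| < (18/5)eps.
Take delta = min(3, (18/5)eps). Then 0 < |w − 6| < delta gives both |w − 6| < 3 and |w − 6| < (18/5)eps, so |5/w − (5/6)| < eps.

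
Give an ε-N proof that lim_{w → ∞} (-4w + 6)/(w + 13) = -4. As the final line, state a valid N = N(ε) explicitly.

N = 58/ε

Let ε > 0. We seek N > 0 such that w > N implies |(-4w + 6)/(w + 13) + 4| < ε.
(-4w + 6)/(w + 13) + 4 = ((-4w + 6) − (-4)(w + 13)) / ((w + 13)) = 58/((w + 13)).
For w > 0 we have w + 13 > w, so |(-4w + 6)/(w + 13) + 4| = 58/((w + 13)) < 58/(w) = 58/w.
Thus |(-4w + 6)/(w + 13) + 4| < ε whenever w > 58/ε.
Take N = 58/ε. If w > N then |(-4w + 6)/(w + 13) + 4| < 58/w < ε.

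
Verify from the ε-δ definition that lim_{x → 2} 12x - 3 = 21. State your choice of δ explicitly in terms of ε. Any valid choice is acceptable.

δ = ε/12

Let ε > 0. We need δ > 0 so that 0 < |x − 2| < δ implies |(12x - 3) − 21| < ε.
Since (12x - 3) − 21 = 12(x − 2), we have |(12x - 3) − 21| = 12|x − 2|.
So 12|x − 2| < ε exactly when |x − 2| < ε/12.
Take δ = ε/12. If 0 < |x − 2| < δ then |(12x - 3) − 21| = 12|x − 2| < 12·(ε/12) = ε.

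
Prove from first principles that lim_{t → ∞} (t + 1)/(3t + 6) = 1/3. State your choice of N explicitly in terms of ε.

N = (1/3)/ε

Fix ε > 0. We seek N > 0 such that t > N implies |(t + 1)/(3t + 6) − (1/3)| < ε.
(t + 1)/(3t + 6) − (1/3) = (3(t + 1) − (3t + 6)) / (3(3t + 6)) = -3/(3(3t + 6)).
For t > 0 we have 3t + 6 > 3t, so |(t + 1)/(3t + 6) − (1/3)| = 3/(3(3t + 6)) < 3/(3·3t) = (1/3)/t.
Thus |(t + 1)/(3t + 6) − (1/3)| < ε whenever t > (1/3)/ε.
Take N = (1/3)/ε. If t > N then |(t + 1)/(3t + 6) − (1/3)| < (1/3)/t < ε.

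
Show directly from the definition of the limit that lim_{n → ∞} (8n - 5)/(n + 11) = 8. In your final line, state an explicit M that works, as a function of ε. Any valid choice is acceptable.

Fix ε > 0. For n ≥ 1, |(8n - 5)/(n + 11) − 8| = |-93|/((n + 11)) = 93/((n + 11)).
Since n + 11 ≥ n for n ≥ 1, this is ≤ 93/(n) = 93/n.
So |(8n - 5)/(n + 11) − 8| < ε whenever n > 93/ε.
Take M = 93/ε. If n > M then |(8n - 5)/(n + 11) − 8| ≤ 93/n < ε.

M = 93/ε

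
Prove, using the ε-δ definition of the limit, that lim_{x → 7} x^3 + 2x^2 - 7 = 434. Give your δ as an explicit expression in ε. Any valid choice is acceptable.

δ = min(1, ε/199)

Let ε > 0. We want δ > 0 such that 0 < |x − 7| < δ implies |(x^3 + 2x^2 - 7) − 434| < ε.
(x^3 + 2x^2 - 7) − 434 = x^3 + 2x^2 - 441 = (x − 7)(x^2 + 9x + 63).
So |(x^3 + 2x^2 - 7) − 434| = |x − 7|·|x^2 + 9x + 63|.
Assume first that |x − 7| < 1, so |x| < 8. Then |x^2 + 9x + 63| ≤ 8^2 + 9·8 + 63 = 199.
Hence |(x^3 + 2x^2 - 7) − 434| ≤ 199|x − 7| < ε provided |x − 7| < ε/199.
Choosing δ = min(1, ε/199) ensures both conditions, hence |(x^3 + 2x^2 - 7) − 434| < ε.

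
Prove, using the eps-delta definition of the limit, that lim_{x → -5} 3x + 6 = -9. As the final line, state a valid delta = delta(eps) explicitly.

delta = eps/3

Suppose eps > 0. We need delta > 0 so that 0 < |x + 5| < delta implies |(3x + 6) + 9| < eps.
Since (3x + 6) + 9 = 3(x + 5), we have |(3x + 6) + 9| = 3|x + 5|.
So 3|x + 5| < eps exactly when |x + 5| < eps/3.
Choosing delta = eps/3 gives |(3x + 6) + 9| = 3|x + 5| < eps whenever |x + 5| < delta.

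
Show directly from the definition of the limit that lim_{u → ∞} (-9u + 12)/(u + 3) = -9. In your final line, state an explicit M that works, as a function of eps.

M = 39/eps

Fix eps > 0. We seek M > 0 such that u > M implies |(-9u + 12)/(u + 3) + 9| < eps.
(-9u + 12)/(u + 3) + 9 = ((-9u + 12) − (-9)(u + 3)) / ((u + 3)) = 39/((u + 3)).
For u > 0 we have u + 3 > u, so |(-9u + 12)/(u + 3) + 9| = 39/((u + 3)) < 39/(u) = 39/u.
Thus |(-9u + 12)/(u + 3) + 9| < eps whenever u > 39/eps.
Take M = 39/eps. If u > M then |(-9u + 12)/(u + 3) + 9| < 39/u < eps.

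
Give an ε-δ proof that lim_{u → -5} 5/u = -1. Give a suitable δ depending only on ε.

Let ε > 0. We seek δ > 0 such that 0 < |u + 5| < δ implies |5/u + 1| < ε.
|5/u + 1| = 5·|-5 − u|/(5·|u|) = 5|u + 5|/(5|u|).
Restrict δ ≤ 5/2. Then |u + 5| < 5/2 gives |u| > 5/2, so 5|u| > 25/2.
Then |5/u + 1| < 5|u + 5|/(25/2), which is < ε when |u + 5| < (5/2)ε.
Take δ = min(5/2, (5/2)ε). Then 0 < |u + 5| < δ gives both |u + 5| < 5/2 and |u + 5| < (5/2)ε, so |5/u + 1| < ε.

δ = min(5/2, (5/2)ε)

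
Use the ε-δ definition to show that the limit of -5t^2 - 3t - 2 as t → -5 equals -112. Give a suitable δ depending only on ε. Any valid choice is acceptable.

δ = min(1, ε/52)

Let ε > 0. We want δ > 0 such that 0 < |t + 5| < δ implies |(-5t^2 - 3t - 2) + 112| < ε.
(-5t^2 - 3t - 2) + 112 = -5t^2 - 3t + 110 = (t + 5)(-5t + 22).
So |(-5t^2 - 3t - 2) + 112| = |t + 5|·|-5t + 22|.
Require δ ≤ 1. Then |t + 5| < 1 gives |t| < 6, and by the triangle inequality |-5t + 22| ≤ 5·6 + 22 = 52.
Hence |(-5t^2 - 3t - 2) + 112| ≤ 52|t + 5| < ε provided |t + 5| < ε/52.
Choosing δ = min(1, ε/52) ensures both conditions, hence |(-5t^2 - 3t - 2) + 112| < ε.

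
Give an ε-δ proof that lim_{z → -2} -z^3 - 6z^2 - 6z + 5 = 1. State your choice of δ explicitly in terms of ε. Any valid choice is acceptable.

δ = min(2, ε/34)

Fix ε > 0. We want δ > 0 such that 0 < |z + 2| < δ implies |(-z^3 - 6z^2 - 6z + 5) − 1| < ε.
(-z^3 - 6z^2 - 6z + 5) − 1 = -z^3 - 6z^2 - 6z + 4 = (z + 2)(-z^2 - 4z + 2).
So |(-z^3 - 6z^2 - 6z + 5) − 1| = |z + 2|·|-z^2 - 4z + 2|.
Assume first that |z + 2| < 2, so |z| < 4. Then |-z^2 - 4z + 2| ≤ 4^2 + 4·4 + 2 = 34.
Hence |(-z^3 - 6z^2 - 6z + 5) − 1| ≤ 34|z + 2| < ε provided |z + 2| < ε/34.
Take δ = min(2, ε/34). Then 0 < |z + 2| < δ gives both |z + 2| < 2 and |z + 2| < ε/34, so |(-z^3 - 6z^2 - 6z + 5) − 1| < ε.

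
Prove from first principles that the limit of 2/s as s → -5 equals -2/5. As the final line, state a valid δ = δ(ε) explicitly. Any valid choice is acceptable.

δ = min(5/2, (25/4)ε)

Let ε > 0. We seek δ > 0 such that 0 < |s + 5| < δ implies |2/s + 2/5| < ε.
|2/s + 2/5| = 2·|-5 − s|/(5·|s|) = 2|s + 5|/(5|s|).
Restrict δ ≤ 5/2. Then |s + 5| < 5/2 gives |s| > 5/2, so 5|s| > 25/2.
Then |2/s + 2/5| < 2|s + 5|/(25/2), which is < ε when |s + 5| < (25/4)ε.
Take δ = min(5/2, (25/4)ε). Then 0 < |s + 5| < δ gives both |s + 5| < 5/2 and |s + 5| < (25/4)ε, so |2/s + 2/5| < ε.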